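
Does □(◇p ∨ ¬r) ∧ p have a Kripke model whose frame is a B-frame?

Satisfiable

1. □(◇p ∨ ¬r) ∧ p, 0
2. □(◇p ∨ ¬r), 0
3. p, 0
4. ◇p ∨ ¬r, 0
5. ¬r, 0
Accessibility: 0R0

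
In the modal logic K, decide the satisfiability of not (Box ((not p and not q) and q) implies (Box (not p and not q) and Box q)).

Unsatisfiable (every branch closes)

1. not (Box ((not p and not q) and q) implies (Box (not p and not q) and Box q)), w0
2. Box ((not p and not q) and q), w0
3. not (Box (not p and not q) and Box q), w0
4. not Box (not p and not q), w0
5. not (not p and not q), w1
6. (not p and not q) and q, w1
7. not p and not q, w1
8. q, w1
9. not p, w1
10. not q, w1
Accessibility: w0Rw1
Branch closes: q and not q both at w1.
Every branch closes; the branch above is one of them.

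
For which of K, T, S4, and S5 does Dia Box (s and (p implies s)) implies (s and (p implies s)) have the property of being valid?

S5

S5-tableau for the negation not (Dia Box (s and (p implies s)) implies (s and (p implies s))):
1. not (Dia Box (s and (p implies s)) implies (s and (p implies s))), w0
2. Dia Box (s and (p implies s)), w0
3. not (s and (p implies s)), w0
4. not (p implies s), w0
5. p, w0
6. not s, w0
7. Box (s and (p implies s)), w1
8. s and (p implies s), w0
9. s, w0
10. p implies s, w0
Accessibility: w0Rw0, w0Rw1, w1Rw0, w1Rw1
Branch closes: s and not s both at w0.
Every branch closes (one shown): valid in S5.
S4-tableau for the negation not (Dia Box (s and (p implies s)) implies (s and (p implies s))):
1. not (Dia Box (s and (p implies s)) implies (s and (p implies s))), w0
2. Dia Box (s and (p implies s)), w0
3. not (s and (p implies s)), w0
4. not (p implies s), w0
5. p, w0
6. not s, w0
7. Box (s and (p implies s)), w1
8. s and (p implies s), w1
9. s, w1
10. p implies s, w1
Accessibility: w0Rw0, w0Rw1, w1Rw1
Complete open branch: countermodel on an S4-frame, so not valid in S4, nor in K, T (the same frame is also a K-frame and a T-frame).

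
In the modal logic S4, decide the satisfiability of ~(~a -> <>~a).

Unsatisfiable (every branch closes)

1. ~(~a -> <>~a), u
2. ~a, u   [~->-rule on 1]
3. ~<>~a, u   [~->-rule on 1]
4. a, u   [~<>-rule on 3 via uRu]
Accessibility: uRu
Branch closes: a and ~a both at u.
All branches of the tableau close; one closing branch shown above.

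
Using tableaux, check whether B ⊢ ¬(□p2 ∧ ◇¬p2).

Valid in B

Tableau for the negation □p2 ∧ ◇¬p2:
1. □p2 ∧ ◇¬p2, 0
2. □p2, 0
3. ◇¬p2, 0
4. p2, 0
5. ¬p2, 1
6. p2, 1
Accessibility: 0R0, 0R1, 1R0, 1R1
Branch closes: p2 and ¬p2 both at 1.
Every branch of the negation's tableau closes; the branch above is one of them.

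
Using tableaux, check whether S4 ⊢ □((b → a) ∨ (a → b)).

Yes, valid

Tableau for the negation ¬□((b → a) ∨ (a → b)):
1. ¬□((b → a) ∨ (a → b)), w0
2. ¬((b → a) ∨ (a → b)), w1
3. ¬(b → a), w1
4. ¬(a → b), w1
5. b, w1
6. ¬a, w1
7. a, w1
8. ¬b, w1
Accessibility: w0Rw0, w0Rw1, w1Rw1
Branch closes: a and ¬a both at w1.
All branches of the negation close; one closing branch shown above.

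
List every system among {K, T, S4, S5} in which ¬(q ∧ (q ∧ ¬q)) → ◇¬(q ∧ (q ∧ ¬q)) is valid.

T, S4, S5

K-tableau for the negation ¬(¬(q ∧ (q ∧ ¬q)) → ◇¬(q ∧ (q ∧ ¬q))):
1. ¬(¬(q ∧ (q ∧ ¬q)) → ◇¬(q ∧ (q ∧ ¬q))), w0
2. ¬(q ∧ (q ∧ ¬q)), w0
3. ¬◇¬(q ∧ (q ∧ ¬q)), w0
4. ¬(q ∧ ¬q), w0
5. q, w0
Complete open branch: countermodel on a K-frame, so not valid in K.
T-tableau for the negation ¬(¬(q ∧ (q ∧ ¬q)) → ◇¬(q ∧ (q ∧ ¬q))):
1. ¬(¬(q ∧ (q ∧ ¬q)) → ◇¬(q ∧ (q ∧ ¬q))), w0
2. ¬(q ∧ (q ∧ ¬q)), w0
3. ¬◇¬(q ∧ (q ∧ ¬q)), w0
4. q ∧ (q ∧ ¬q), w0
5. q, w0
6. q ∧ ¬q, w0
7. ¬q, w0
Accessibility: w0Rw0
Branch closes: q and ¬q both at w0.
Every branch closes (one shown): valid in T, hence also in S4, S5 (every theorem of T is a theorem of S4 and S5).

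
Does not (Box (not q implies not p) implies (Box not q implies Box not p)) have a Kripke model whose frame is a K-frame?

1. not (Box (not q implies not p) implies (Box not q implies Box not p)), w0
2. Box (not q implies not p), w0   [neg-implies-rule on 1]
3. not (Box not q implies Box not p), w0   [neg-implies-rule on 1]
4. Box not q, w0   [neg-implies-rule on 3]
5. not Box not p, w0   [neg-implies-rule on 3]
6. p, w1   [neg-Box-rule on 5: fresh world w1, w0Rw1]
7. not q implies not p, w1   [Box-rule on 2 via w0Rw1]
8. not q, w1   [Box-rule on 4 via w0Rw1]
9. not p, w1   [implies-rule on 7 (branches; this branch)]
Accessibility: w0Rw1
Branch closes: p and not p both at w1.
Every branch closes; the branch above is one of them.

Unsatisfiable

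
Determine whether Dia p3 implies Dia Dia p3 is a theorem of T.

Tableau for the negation not (Dia p3 implies Dia Dia p3):
1. not (Dia p3 implies Dia Dia p3), w0
2. Dia p3, w0
3. not Dia Dia p3, w0
4. not Dia p3, w0
5. not p3, w0
6. p3, w1
7. not Dia p3, w1
8. not p3, w1
Accessibility: w0Rw0, w0Rw1, w1Rw1
Branch closes: p3 and not p3 both at w1.
All branches of the negation close; one closing branch shown above.

Yes, valid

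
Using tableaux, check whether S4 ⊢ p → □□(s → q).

Tableau for the negation ¬(p → □□(s → q)):
1. ¬(p → □□(s → q)), 0
2. p, 0   [¬→-rule on 1]
3. ¬□□(s → q), 0   [¬→-rule on 1]
4. ¬□(s → q), 1   [¬□-rule on 3: fresh world 1, 0R1]
5. ¬(s → q), 2   [¬□-rule on 4: fresh world 2, 1R2]
6. s, 2   [¬→-rule on 5]
7. ¬q, 2   [¬→-rule on 5]
Accessibility: 0R0, 0R1, 0R2, 1R1, 1R2, 2R2
The negation has an open branch (countermodel exists).

No, not valid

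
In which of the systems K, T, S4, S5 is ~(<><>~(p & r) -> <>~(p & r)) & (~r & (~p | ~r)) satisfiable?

T-tableau for the formula:
1. ~(<><>~(p & r) -> <>~(p & r)) & (~r & (~p | ~r)), 0
2. ~(<><>~(p & r) -> <>~(p & r)), 0
3. ~r & (~p | ~r), 0
4. <><>~(p & r), 0
5. ~<>~(p & r), 0
6. ~r, 0
7. ~p | ~r, 0
8. p & r, 0
9. p, 0
10. r, 0
Accessibility: 0R0
Branch closes: r and ~r both at 0.
Every branch closes (one shown): unsatisfiable in T, hence also in S4, S5 (every S4/S5-frame is a T-frame).
K-tableau for the formula:
1. ~(<><>~(p & r) -> <>~(p & r)) & (~r & (~p | ~r)), 0
2. ~(<><>~(p & r) -> <>~(p & r)), 0
3. ~r & (~p | ~r), 0
4. <><>~(p & r), 0
5. ~<>~(p & r), 0
6. ~r, 0
7. ~p | ~r, 0
8. <>~(p & r), 1
9. p & r, 1
10. p, 1
11. r, 1
12. ~(p & r), 2
13. ~r, 2
Accessibility: 0R1, 1R2
Complete open branch: satisfiable in K.

K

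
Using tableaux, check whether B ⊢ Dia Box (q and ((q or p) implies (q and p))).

Not valid

Tableau for the negation not Dia Box (q and ((q or p) implies (q and p))):
1. not Dia Box (q and ((q or p) implies (q and p))), w0
2. not Box (q and ((q or p) implies (q and p))), w0   [neg-Dia-rule on 1 via w0Rw0]
3. not (q and ((q or p) implies (q and p))), w1   [neg-Box-rule on 2: fresh world w1, w0Rw1]
4. not Box (q and ((q or p) implies (q and p))), w1   [neg-Dia-rule on 1 via w0Rw1]
5. not ((q or p) implies (q and p)), w1   [neg-and-rule on 3 (branches; this branch)]
6. q or p, w1   [neg-implies-rule on 5]
7. not (q and p), w1   [neg-implies-rule on 5]
8. p, w1   [or-rule on 6 (branches; this branch)]
9. not q, w1   [neg-and-rule on 7 (branches; this branch)]
10. not (q and ((q or p) implies (q and p))), w2   [neg-Box-rule on 4: fresh world w2, w1Rw2]
11. not ((q or p) implies (q and p)), w2   [neg-and-rule on 10 (branches; this branch)]
12. q or p, w2   [neg-implies-rule on 11]
13. not (q and p), w2   [neg-implies-rule on 11]
14. p, w2   [or-rule on 12 (branches; this branch)]
15. not q, w2   [neg-and-rule on 13 (branches; this branch)]
Accessibility: w0Rw0, w0Rw1, w1Rw0, w1Rw1, w1Rw2, w2Rw1, w2Rw2
The negation has an open branch (countermodel exists).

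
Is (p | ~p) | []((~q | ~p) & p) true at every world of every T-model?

Tableau for the negation ~((p | ~p) | []((~q | ~p) & p)):
1. ~((p | ~p) | []((~q | ~p) & p)), 0
2. ~(p | ~p), 0
3. ~[]((~q | ~p) & p), 0
4. ~p, 0
5. p, 0
Accessibility: 0R0
Branch closes: p and ~p both at 0.
All branches of the negation close; one closing branch shown above.

Valid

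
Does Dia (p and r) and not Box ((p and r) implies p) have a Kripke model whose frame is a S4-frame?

Unsatisfiable

1. Dia (p and r) and not Box ((p and r) implies p), w0
2. Dia (p and r), w0
3. not Box ((p and r) implies p), w0
4. p and r, w1
5. p, w1
6. r, w1
7. not ((p and r) implies p), w2
8. p and r, w2
9. not p, w2
10. p, w2
11. r, w2
Accessibility: w0Rw0, w0Rw1, w0Rw2, w1Rw1, w2Rw2
Branch closes: p and not p both at w2.
Every branch closes; the branch above is one of them.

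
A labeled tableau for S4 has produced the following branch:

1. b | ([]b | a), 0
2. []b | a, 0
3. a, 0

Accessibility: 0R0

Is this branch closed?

No world carries both an atom and its negation.

Open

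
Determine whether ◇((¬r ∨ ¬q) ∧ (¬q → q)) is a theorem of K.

Tableau for the negation ¬◇((¬r ∨ ¬q) ∧ (¬q → q)):
1. ¬◇((¬r ∨ ¬q) ∧ (¬q → q)), u
The negation has an open branch (countermodel exists).

Not valid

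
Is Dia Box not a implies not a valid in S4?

Tableau for the negation not (Dia Box not a implies not a):
1. not (Dia Box not a implies not a), w0
2. Dia Box not a, w0   [neg-implies-rule on 1]
3. a, w0   [neg-implies-rule on 1]
4. Box not a, w1   [Dia-rule on 2: fresh world w1, w0Rw1]
5. not a, w1   [Box-rule on 4 via w1Rw1]
Accessibility: w0Rw0, w0Rw1, w1Rw1
The negation has an open branch (countermodel exists).

Not valid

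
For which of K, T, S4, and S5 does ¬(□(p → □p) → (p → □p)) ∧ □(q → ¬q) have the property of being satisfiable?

K

T-tableau for the formula:
1. ¬(□(p → □p) → (p → □p)) ∧ □(q → ¬q), w0
2. ¬(□(p → □p) → (p → □p)), w0
3. □(q → ¬q), w0
4. □(p → □p), w0
5. ¬(p → □p), w0
6. p, w0
7. ¬□p, w0
8. q → ¬q, w0
9. p → □p, w0
10. ¬q, w0
11. □p, w0
12. ¬p, w1
13. q → ¬q, w1
14. p → □p, w1
15. p, w1
Accessibility: w0Rw0, w0Rw1, w1Rw1
Branch closes: p and ¬p both at w1.
Every branch closes (one shown): unsatisfiable in T, hence also in S4, S5 (every S4/S5-frame is a T-frame).
K-tableau for the formula:
1. ¬(□(p → □p) → (p → □p)) ∧ □(q → ¬q), w0
2. ¬(□(p → □p) → (p → □p)), w0
3. □(q → ¬q), w0
4. □(p → □p), w0
5. ¬(p → □p), w0
6. p, w0
7. ¬□p, w0
8. ¬p, w1
9. q → ¬q, w1
10. p → □p, w1
11. ¬q, w1
12. □p, w1
Accessibility: w0Rw1
Complete open branch: satisfiable in K.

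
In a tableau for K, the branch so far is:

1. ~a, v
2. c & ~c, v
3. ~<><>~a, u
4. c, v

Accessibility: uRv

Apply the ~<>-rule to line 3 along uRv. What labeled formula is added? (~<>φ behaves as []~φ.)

~<>~a, v

~<>φ behaves as []~φ: propagate the negated body to each accessible world.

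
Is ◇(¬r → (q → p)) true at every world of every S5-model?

Tableau for the negation ¬◇(¬r → (q → p)):
1. ¬◇(¬r → (q → p)), 0
2. ¬(¬r → (q → p)), 0   [¬◇-rule on 1 via 0R0]
3. ¬r, 0   [¬→-rule on 2]
4. ¬(q → p), 0   [¬→-rule on 2]
5. q, 0   [¬→-rule on 4]
6. ¬p, 0   [¬→-rule on 4]
Accessibility: 0R0
The negation has an open branch (countermodel exists).

Invalid (countermodel exists)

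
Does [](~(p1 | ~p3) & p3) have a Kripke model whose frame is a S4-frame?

Satisfiable (open branch found)

1. [](~(p1 | ~p3) & p3), w0
2. ~(p1 | ~p3) & p3, w0
3. ~(p1 | ~p3), w0
4. p3, w0
5. ~p1, w0
Accessibility: w0Rw0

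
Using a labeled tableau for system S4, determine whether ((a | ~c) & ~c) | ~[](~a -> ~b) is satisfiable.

1. ((a | ~c) & ~c) | ~[](~a -> ~b), 0
2. ~[](~a -> ~b), 0
3. ~(~a -> ~b), 1
4. ~a, 1
5. b, 1
Accessibility: 0R0, 0R1, 1R1

Satisfiable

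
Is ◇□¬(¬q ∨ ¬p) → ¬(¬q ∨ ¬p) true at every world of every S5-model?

Tableau for the negation ¬(◇□¬(¬q ∨ ¬p) → ¬(¬q ∨ ¬p)):
1. ¬(◇□¬(¬q ∨ ¬p) → ¬(¬q ∨ ¬p)), w0
2. ◇□¬(¬q ∨ ¬p), w0
3. ¬q ∨ ¬p, w0
4. ¬p, w0
5. □¬(¬q ∨ ¬p), w1
6. ¬(¬q ∨ ¬p), w0
7. q, w0
8. p, w0
Accessibility: w0Rw0, w0Rw1, w1Rw0, w1Rw1
Branch closes: p and ¬p both at w0.
Every branch of the negation's tableau closes; the branch above is one of them.

Valid in S5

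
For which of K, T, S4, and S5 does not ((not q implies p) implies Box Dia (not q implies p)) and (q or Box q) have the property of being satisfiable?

K, T, S4

S4-tableau for the formula:
1. not ((not q implies p) implies Box Dia (not q implies p)) and (q or Box q), u
2. not ((not q implies p) implies Box Dia (not q implies p)), u   [and-rule on 1]
3. q or Box q, u   [and-rule on 1]
4. not q implies p, u   [neg-implies-rule on 2]
5. not Box Dia (not q implies p), u   [neg-implies-rule on 2]
6. q, u   [or-rule on 3 (branches; this branch)]
7. p, u   [implies-rule on 4 (branches; this branch)]
8. not Dia (not q implies p), v   [neg-Box-rule on 5: fresh world v, uRv]
9. not (not q implies p), v   [neg-Dia-rule on 8 via vRv]
10. not q, v   [neg-implies-rule on 9]
11. not p, v   [neg-implies-rule on 9]
Accessibility: uRu, uRv, vRv
Complete open branch: satisfiable in S4, hence also in K, T (this S4-model is also a K-model and a T-model).
S5-tableau for the formula:
1. not ((not q implies p) implies Box Dia (not q implies p)) and (q or Box q), u
2. not ((not q implies p) implies Box Dia (not q implies p)), u   [and-rule on 1]
3. q or Box q, u   [and-rule on 1]
4. not q implies p, u   [neg-implies-rule on 2]
5. not Box Dia (not q implies p), u   [neg-implies-rule on 2]
6. Box q, u   [or-rule on 3 (branches; this branch)]
7. q, u   [Box-rule on 6 via uRu]
8. p, u   [implies-rule on 4 (branches; this branch)]
9. not Dia (not q implies p), v   [neg-Box-rule on 5: fresh world v, uRv]
10. q, v   [Box-rule on 6 via uRv]
11. not (not q implies p), u   [neg-Dia-rule on 9 via vRu]
12. not q, u   [neg-implies-rule on 11]
13. not p, u   [neg-implies-rule on 11]
Accessibility: uRu, uRv, vRu, vRv
Branch closes: q and not q both at u.
Every branch closes (one shown): unsatisfiable in S5.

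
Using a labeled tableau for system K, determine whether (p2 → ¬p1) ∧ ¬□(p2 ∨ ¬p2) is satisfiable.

No, unsatisfiable

1. (p2 → ¬p1) ∧ ¬□(p2 ∨ ¬p2), w0
2. p2 → ¬p1, w0
3. ¬□(p2 ∨ ¬p2), w0
4. ¬p1, w0
5. ¬(p2 ∨ ¬p2), w1
6. ¬p2, w1
7. p2, w1
Accessibility: w0Rw1
Branch closes: p2 and ¬p2 both at w1.
All branches of the tableau close; one closing branch shown above.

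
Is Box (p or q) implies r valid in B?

Invalid (countermodel exists)

Tableau for the negation not (Box (p or q) implies r):
1. not (Box (p or q) implies r), u
2. Box (p or q), u
3. not r, u
4. p or q, u
5. q, u
Accessibility: uRu
The negation has an open branch (countermodel exists).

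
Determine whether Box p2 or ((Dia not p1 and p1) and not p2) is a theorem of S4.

Invalid (countermodel exists)

Tableau for the negation not (Box p2 or ((Dia not p1 and p1) and not p2)):
1. not (Box p2 or ((Dia not p1 and p1) and not p2)), w0
2. not Box p2, w0
3. not ((Dia not p1 and p1) and not p2), w0
4. p2, w0
5. not p2, w1
Accessibility: w0Rw0, w0Rw1, w1Rw1
The negation has an open branch (countermodel exists).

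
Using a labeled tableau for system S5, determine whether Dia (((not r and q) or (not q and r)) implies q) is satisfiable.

Satisfiable

1. Dia (((not r and q) or (not q and r)) implies q), 0
2. ((not r and q) or (not q and r)) implies q, 1
3. q, 1
Accessibility: 0R0, 0R1, 1R0, 1R1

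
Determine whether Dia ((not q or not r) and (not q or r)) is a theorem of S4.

Tableau for the negation not Dia ((not q or not r) and (not q or r)):
1. not Dia ((not q or not r) and (not q or r)), w0
2. not ((not q or not r) and (not q or r)), w0
3. not (not q or r), w0
4. q, w0
5. not r, w0
Accessibility: w0Rw0
The negation has an open branch (countermodel exists).

No, not valid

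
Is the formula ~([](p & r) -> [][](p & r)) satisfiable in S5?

Unsatisfiable

1. ~([](p & r) -> [][](p & r)), 0
2. [](p & r), 0
3. ~[][](p & r), 0
4. p & r, 0
5. p, 0
6. r, 0
7. ~[](p & r), 1
8. p & r, 1
9. p, 1
10. r, 1
11. ~(p & r), 2
12. p & r, 2
13. p, 2
14. r, 2
15. ~r, 2
Accessibility: 0R0, 0R1, 0R2, 1R0, 1R1, 1R2, 2R0, 2R1, 2R2
Branch closes: r and ~r both at 2.
Every branch closes; the branch above is one of them.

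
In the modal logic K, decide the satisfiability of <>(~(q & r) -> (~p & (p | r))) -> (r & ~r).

Satisfiable

1. <>(~(q & r) -> (~p & (p | r))) -> (r & ~r), u
2. ~<>(~(q & r) -> (~p & (p | r))), u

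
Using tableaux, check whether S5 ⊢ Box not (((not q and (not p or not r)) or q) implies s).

Tableau for the negation not Box not (((not q and (not p or not r)) or q) implies s):
1. not Box not (((not q and (not p or not r)) or q) implies s), w0
2. ((not q and (not p or not r)) or q) implies s, w1
3. s, w1
Accessibility: w0Rw0, w0Rw1, w1Rw0, w1Rw1
The negation has an open branch (countermodel exists).

Not valid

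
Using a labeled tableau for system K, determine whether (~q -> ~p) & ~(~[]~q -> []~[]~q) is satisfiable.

1. (~q -> ~p) & ~(~[]~q -> []~[]~q), 0
2. ~q -> ~p, 0   [&-rule on 1]
3. ~(~[]~q -> []~[]~q), 0   [&-rule on 1]
4. ~[]~q, 0   [~->-rule on 3]
5. ~[]~[]~q, 0   [~->-rule on 3]
6. ~p, 0   [->-rule on 2 (branches; this branch)]
7. q, 1   [~[]-rule on 4: fresh world 1, 0R1]
8. []~q, 2   [~[]-rule on 5: fresh world 2, 0R2]
Accessibility: 0R1, 0R2

Satisfiable (open branch found)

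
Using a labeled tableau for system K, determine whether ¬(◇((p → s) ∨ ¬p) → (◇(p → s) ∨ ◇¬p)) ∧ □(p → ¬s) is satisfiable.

1. ¬(◇((p → s) ∨ ¬p) → (◇(p → s) ∨ ◇¬p)) ∧ □(p → ¬s), 0
2. ¬(◇((p → s) ∨ ¬p) → (◇(p → s) ∨ ◇¬p)), 0
3. □(p → ¬s), 0
4. ◇((p → s) ∨ ¬p), 0
5. ¬(◇(p → s) ∨ ◇¬p), 0
6. ¬◇(p → s), 0
7. ¬◇¬p, 0
8. (p → s) ∨ ¬p, 1
9. p → ¬s, 1
10. ¬(p → s), 1
11. p, 1
12. ¬s, 1
13. p → s, 1
14. s, 1
Accessibility: 0R1
Branch closes: s and ¬s both at 1.
(One branch shown.) All branches close.

Unsatisfiable (every branch closes)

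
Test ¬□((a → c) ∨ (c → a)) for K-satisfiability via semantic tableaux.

Unsatisfiable (every branch closes)

1. ¬□((a → c) ∨ (c → a)), u
2. ¬((a → c) ∨ (c → a)), v   [¬□-rule on 1: fresh world v, uRv]
3. ¬(a → c), v   [¬∨-rule on 2]
4. ¬(c → a), v   [¬∨-rule on 2]
5. a, v   [¬→-rule on 3]
6. ¬c, v   [¬→-rule on 3]
7. c, v   [¬→-rule on 4]
8. ¬a, v   [¬→-rule on 4]
Accessibility: uRv
Branch closes: c and ¬c both at v.
(One branch shown.) All branches close.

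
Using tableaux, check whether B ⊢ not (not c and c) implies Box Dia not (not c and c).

Valid

Tableau for the negation not (not (not c and c) implies Box Dia not (not c and c)):
1. not (not (not c and c) implies Box Dia not (not c and c)), w0
2. not (not c and c), w0   [neg-implies-rule on 1]
3. not Box Dia not (not c and c), w0   [neg-implies-rule on 1]
4. not c, w0   [neg-and-rule on 2 (branches; this branch)]
5. not Dia not (not c and c), w1   [neg-Box-rule on 3: fresh world w1, w0Rw1]
6. not c and c, w0   [neg-Dia-rule on 5 via w1Rw0]
7. c, w0   [and-rule on 6]
Accessibility: w0Rw0, w0Rw1, w1Rw0, w1Rw1
Branch closes: c and not c both at w0.
Every branch of the negation's tableau closes; the branch above is one of them.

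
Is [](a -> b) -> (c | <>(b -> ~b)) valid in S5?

No, not valid

Tableau for the negation ~([](a -> b) -> (c | <>(b -> ~b))):
1. ~([](a -> b) -> (c | <>(b -> ~b))), 0
2. [](a -> b), 0
3. ~(c | <>(b -> ~b)), 0
4. ~c, 0
5. ~<>(b -> ~b), 0
6. a -> b, 0
7. ~(b -> ~b), 0
8. b, 0
Accessibility: 0R0
The negation has an open branch (countermodel exists).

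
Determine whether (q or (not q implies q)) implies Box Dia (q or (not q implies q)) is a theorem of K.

Tableau for the negation not ((q or (not q implies q)) implies Box Dia (q or (not q implies q))):
1. not ((q or (not q implies q)) implies Box Dia (q or (not q implies q))), u
2. q or (not q implies q), u   [neg-implies-rule on 1]
3. not Box Dia (q or (not q implies q)), u   [neg-implies-rule on 1]
4. not q implies q, u   [or-rule on 2 (branches; this branch)]
5. q, u   [implies-rule on 4 (branches; this branch)]
6. not Dia (q or (not q implies q)), v   [neg-Box-rule on 3: fresh world v, uRv]
Accessibility: uRv
The negation has an open branch (countermodel exists).

Not valid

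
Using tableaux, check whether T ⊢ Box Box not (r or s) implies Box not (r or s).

Tableau for the negation not (Box Box not (r or s) implies Box not (r or s)):
1. not (Box Box not (r or s) implies Box not (r or s)), 0
2. Box Box not (r or s), 0
3. not Box not (r or s), 0
4. Box not (r or s), 0
5. not (r or s), 0
6. not r, 0
7. not s, 0
8. r or s, 1
9. Box not (r or s), 1
10. not (r or s), 1
11. not r, 1
12. not s, 1
13. s, 1
Accessibility: 0R0, 0R1, 1R1
Branch closes: s and not s both at 1.
All branches of the negation close; one closing branch shown above.

Valid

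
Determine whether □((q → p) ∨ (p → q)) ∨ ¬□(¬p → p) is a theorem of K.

Yes, valid

Tableau for the negation ¬(□((q → p) ∨ (p → q)) ∨ ¬□(¬p → p)):
1. ¬(□((q → p) ∨ (p → q)) ∨ ¬□(¬p → p)), w0
2. ¬□((q → p) ∨ (p → q)), w0
3. □(¬p → p), w0
4. ¬((q → p) ∨ (p → q)), w1
5. ¬(q → p), w1
6. ¬(p → q), w1
7. q, w1
8. ¬p, w1
9. p, w1
10. ¬q, w1
Accessibility: w0Rw1
Branch closes: p and ¬p both at w1.
Every branch of the negation's tableau closes; the branch above is one of them.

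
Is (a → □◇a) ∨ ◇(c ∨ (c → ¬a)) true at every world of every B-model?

Yes, valid

Tableau for the negation ¬((a → □◇a) ∨ ◇(c ∨ (c → ¬a))):
1. ¬((a → □◇a) ∨ ◇(c ∨ (c → ¬a))), 0
2. ¬(a → □◇a), 0
3. ¬◇(c ∨ (c → ¬a)), 0
4. a, 0
5. ¬□◇a, 0
6. ¬(c ∨ (c → ¬a)), 0
7. ¬c, 0
8. ¬(c → ¬a), 0
9. c, 0
Accessibility: 0R0
Branch closes: c and ¬c both at 0.
All branches of the negation close; one closing branch shown above.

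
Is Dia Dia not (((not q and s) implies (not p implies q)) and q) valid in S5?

No, not valid

Tableau for the negation not Dia Dia not (((not q and s) implies (not p implies q)) and q):
1. not Dia Dia not (((not q and s) implies (not p implies q)) and q), u
2. not Dia not (((not q and s) implies (not p implies q)) and q), u
3. ((not q and s) implies (not p implies q)) and q, u
4. (not q and s) implies (not p implies q), u
5. q, u
6. not p implies q, u
Accessibility: uRu
The negation has an open branch (countermodel exists).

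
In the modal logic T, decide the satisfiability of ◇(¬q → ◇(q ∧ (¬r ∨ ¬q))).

Satisfiable

1. ◇(¬q → ◇(q ∧ (¬r ∨ ¬q))), 0
2. ¬q → ◇(q ∧ (¬r ∨ ¬q)), 1
3. ◇(q ∧ (¬r ∨ ¬q)), 1
4. q ∧ (¬r ∨ ¬q), 2
5. q, 2
6. ¬r ∨ ¬q, 2
7. ¬r, 2
Accessibility: 0R0, 0R1, 1R1, 1R2, 2R2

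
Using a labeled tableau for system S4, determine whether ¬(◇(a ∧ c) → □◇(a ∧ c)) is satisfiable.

Yes, satisfiable

1. ¬(◇(a ∧ c) → □◇(a ∧ c)), w0
2. ◇(a ∧ c), w0
3. ¬□◇(a ∧ c), w0
4. a ∧ c, w1
5. a, w1
6. c, w1
7. ¬◇(a ∧ c), w2
8. ¬(a ∧ c), w2
9. ¬c, w2
Accessibility: w0Rw0, w0Rw1, w0Rw2, w1Rw1, w2Rw2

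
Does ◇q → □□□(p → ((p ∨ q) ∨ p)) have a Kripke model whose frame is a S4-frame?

Satisfiable (open branch found)

1. ◇q → □□□(p → ((p ∨ q) ∨ p)), 0
2. □□□(p → ((p ∨ q) ∨ p)), 0
3. □□(p → ((p ∨ q) ∨ p)), 0
4. □(p → ((p ∨ q) ∨ p)), 0
5. p → ((p ∨ q) ∨ p), 0
6. (p ∨ q) ∨ p, 0
7. p, 0
Accessibility: 0R0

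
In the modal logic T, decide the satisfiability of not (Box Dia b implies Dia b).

1. not (Box Dia b implies Dia b), u
2. Box Dia b, u
3. not Dia b, u
4. Dia b, u
5. not b, u
6. b, v
7. Dia b, v
8. not b, v
Accessibility: uRu, uRv, vRv
Branch closes: b and not b both at v.
All branches of the tableau close; one closing branch shown above.

Unsatisfiable (every branch closes)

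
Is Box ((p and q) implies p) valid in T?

Tableau for the negation not Box ((p and q) implies p):
1. not Box ((p and q) implies p), 0
2. not ((p and q) implies p), 1
3. p and q, 1
4. not p, 1
5. p, 1
6. q, 1
Accessibility: 0R0, 0R1, 1R1
Branch closes: p and not p both at 1.
Every branch of the negation's tableau closes; the branch above is one of them.

Valid in T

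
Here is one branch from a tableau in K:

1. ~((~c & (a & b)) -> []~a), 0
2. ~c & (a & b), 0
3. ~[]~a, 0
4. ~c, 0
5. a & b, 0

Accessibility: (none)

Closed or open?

Not closed

No world carries both an atom and its negation.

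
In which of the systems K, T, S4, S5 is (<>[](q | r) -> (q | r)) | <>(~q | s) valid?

K-tableau for the negation ~((<>[](q | r) -> (q | r)) | <>(~q | s)):
1. ~((<>[](q | r) -> (q | r)) | <>(~q | s)), w0
2. ~(<>[](q | r) -> (q | r)), w0
3. ~<>(~q | s), w0
4. <>[](q | r), w0
5. ~(q | r), w0
6. ~q, w0
7. ~r, w0
8. [](q | r), w1
9. ~(~q | s), w1
10. q, w1
11. ~s, w1
Accessibility: w0Rw1
Complete open branch: countermodel on a K-frame, so not valid in K.
T-tableau for the negation ~((<>[](q | r) -> (q | r)) | <>(~q | s)):
1. ~((<>[](q | r) -> (q | r)) | <>(~q | s)), w0
2. ~(<>[](q | r) -> (q | r)), w0
3. ~<>(~q | s), w0
4. <>[](q | r), w0
5. ~(q | r), w0
6. ~q, w0
7. ~r, w0
8. ~(~q | s), w0
9. q, w0
10. ~s, w0
Accessibility: w0Rw0
Branch closes: q and ~q both at w0.
Every branch closes (one shown): valid in T, hence also in S4, S5 (every theorem of T is a theorem of S4 and S5).

T, S4, S5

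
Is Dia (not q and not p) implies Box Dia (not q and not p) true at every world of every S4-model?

Tableau for the negation not (Dia (not q and not p) implies Box Dia (not q and not p)):
1. not (Dia (not q and not p) implies Box Dia (not q and not p)), 0
2. Dia (not q and not p), 0   [neg-implies-rule on 1]
3. not Box Dia (not q and not p), 0   [neg-implies-rule on 1]
4. not q and not p, 1   [Dia-rule on 2: fresh world 1, 0R1]
5. not q, 1   [and-rule on 4]
6. not p, 1   [and-rule on 4]
7. not Dia (not q and not p), 2   [neg-Box-rule on 3: fresh world 2, 0R2]
8. not (not q and not p), 2   [neg-Dia-rule on 7 via 2R2]
9. p, 2   [neg-and-rule on 8 (branches; this branch)]
Accessibility: 0R0, 0R1, 0R2, 1R1, 2R2
The negation has an open branch (countermodel exists).

No, not valid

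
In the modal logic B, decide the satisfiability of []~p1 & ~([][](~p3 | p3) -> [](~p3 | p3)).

1. []~p1 & ~([][](~p3 | p3) -> [](~p3 | p3)), w0
2. []~p1, w0
3. ~([][](~p3 | p3) -> [](~p3 | p3)), w0
4. [][](~p3 | p3), w0
5. ~[](~p3 | p3), w0
6. ~p1, w0
7. [](~p3 | p3), w0
8. ~p3 | p3, w0
9. p3, w0
10. ~(~p3 | p3), w1
11. p3, w1
12. ~p3, w1
Accessibility: w0Rw0, w0Rw1, w1Rw0, w1Rw1
Branch closes: p3 and ~p3 both at w1.
All branches of the tableau close; one closing branch shown above.

Unsatisfiable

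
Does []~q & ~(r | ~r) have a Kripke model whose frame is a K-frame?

1. []~q & ~(r | ~r), w0
2. []~q, w0
3. ~(r | ~r), w0
4. ~r, w0
5. r, w0
Branch closes: r and ~r both at w0.
All branches of the tableau close; one closing branch shown above.

No, unsatisfiable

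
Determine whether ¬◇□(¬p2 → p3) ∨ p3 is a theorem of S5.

Invalid (countermodel exists)

Tableau for the negation ¬(¬◇□(¬p2 → p3) ∨ p3):
1. ¬(¬◇□(¬p2 → p3) ∨ p3), 0
2. ◇□(¬p2 → p3), 0
3. ¬p3, 0
4. □(¬p2 → p3), 1
5. ¬p2 → p3, 0
6. ¬p2 → p3, 1
7. p2, 0
8. p3, 1
Accessibility: 0R0, 0R1, 1R0, 1R1
The negation has an open branch (countermodel exists).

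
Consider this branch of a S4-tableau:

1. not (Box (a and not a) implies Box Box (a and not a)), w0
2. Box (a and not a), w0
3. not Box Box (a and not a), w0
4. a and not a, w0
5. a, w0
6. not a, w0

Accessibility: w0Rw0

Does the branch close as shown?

Yes, closed

Both a and not a appear at w0.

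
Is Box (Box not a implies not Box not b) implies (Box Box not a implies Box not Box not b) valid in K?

Yes, valid

Tableau for the negation not (Box (Box not a implies not Box not b) implies (Box Box not a implies Box not Box not b)):
1. not (Box (Box not a implies not Box not b) implies (Box Box not a implies Box not Box not b)), 0
2. Box (Box not a implies not Box not b), 0
3. not (Box Box not a implies Box not Box not b), 0
4. Box Box not a, 0
5. not Box not Box not b, 0
6. Box not b, 1
7. Box not a implies not Box not b, 1
8. Box not a, 1
9. not Box not a, 1
10. a, 2
11. not b, 2
12. not a, 2
Accessibility: 0R1, 1R2
Branch closes: a and not a both at 2.
Every branch of the negation's tableau closes; the branch above is one of them.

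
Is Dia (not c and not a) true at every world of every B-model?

Tableau for the negation not Dia (not c and not a):
1. not Dia (not c and not a), u
2. not (not c and not a), u
3. a, u
Accessibility: uRu
The negation has an open branch (countermodel exists).

Not valid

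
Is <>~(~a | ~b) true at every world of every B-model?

Invalid (countermodel exists)

Tableau for the negation ~<>~(~a | ~b):
1. ~<>~(~a | ~b), w0
2. ~a | ~b, w0   [~<>-rule on 1 via w0Rw0]
3. ~b, w0   [|-rule on 2 (branches; this branch)]
Accessibility: w0Rw0
The negation has an open branch (countermodel exists).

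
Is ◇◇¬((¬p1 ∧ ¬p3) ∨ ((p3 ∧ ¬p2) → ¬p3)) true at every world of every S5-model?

No, not valid

Tableau for the negation ¬◇◇¬((¬p1 ∧ ¬p3) ∨ ((p3 ∧ ¬p2) → ¬p3)):
1. ¬◇◇¬((¬p1 ∧ ¬p3) ∨ ((p3 ∧ ¬p2) → ¬p3)), w0
2. ¬◇¬((¬p1 ∧ ¬p3) ∨ ((p3 ∧ ¬p2) → ¬p3)), w0
3. (¬p1 ∧ ¬p3) ∨ ((p3 ∧ ¬p2) → ¬p3), w0
4. (p3 ∧ ¬p2) → ¬p3, w0
5. ¬p3, w0
Accessibility: w0Rw0
The negation has an open branch (countermodel exists).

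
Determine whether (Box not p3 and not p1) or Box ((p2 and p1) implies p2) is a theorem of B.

Tableau for the negation not ((Box not p3 and not p1) or Box ((p2 and p1) implies p2)):
1. not ((Box not p3 and not p1) or Box ((p2 and p1) implies p2)), w0
2. not (Box not p3 and not p1), w0   [neg-or-rule on 1]
3. not Box ((p2 and p1) implies p2), w0   [neg-or-rule on 1]
4. p1, w0   [neg-and-rule on 2 (branches; this branch)]
5. not ((p2 and p1) implies p2), w1   [neg-Box-rule on 3: fresh world w1, w0Rw1]
6. p2 and p1, w1   [neg-implies-rule on 5]
7. not p2, w1   [neg-implies-rule on 5]
8. p2, w1   [and-rule on 6]
9. p1, w1   [and-rule on 6]
Accessibility: w0Rw0, w0Rw1, w1Rw0, w1Rw1
Branch closes: p2 and not p2 both at w1.
Every branch of the negation's tableau closes; the branch above is one of them.

Yes, valid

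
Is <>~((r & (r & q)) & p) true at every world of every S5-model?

No, not valid

Tableau for the negation ~<>~((r & (r & q)) & p):
1. ~<>~((r & (r & q)) & p), u
2. (r & (r & q)) & p, u
3. r & (r & q), u
4. p, u
5. r, u
6. r & q, u
7. q, u
Accessibility: uRu
The negation has an open branch (countermodel exists).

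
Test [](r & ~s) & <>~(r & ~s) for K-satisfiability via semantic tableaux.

1. [](r & ~s) & <>~(r & ~s), w0
2. [](r & ~s), w0
3. <>~(r & ~s), w0
4. ~(r & ~s), w1
5. r & ~s, w1
6. r, w1
7. ~s, w1
8. s, w1
Accessibility: w0Rw1
Branch closes: s and ~s both at w1.
Every branch closes; the branch above is one of them.

Unsatisfiable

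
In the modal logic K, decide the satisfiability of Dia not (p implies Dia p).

Satisfiable (open branch found)

1. Dia not (p implies Dia p), w0
2. not (p implies Dia p), w1
3. p, w1
4. not Dia p, w1
Accessibility: w0Rw1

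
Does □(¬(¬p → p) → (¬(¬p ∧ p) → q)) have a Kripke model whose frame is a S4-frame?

Satisfiable

1. □(¬(¬p → p) → (¬(¬p ∧ p) → q)), w0
2. ¬(¬p → p) → (¬(¬p ∧ p) → q), w0
3. ¬(¬p ∧ p) → q, w0
4. q, w0
Accessibility: w0Rw0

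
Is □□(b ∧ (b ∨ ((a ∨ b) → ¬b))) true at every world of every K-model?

Tableau for the negation ¬□□(b ∧ (b ∨ ((a ∨ b) → ¬b))):
1. ¬□□(b ∧ (b ∨ ((a ∨ b) → ¬b))), w0
2. ¬□(b ∧ (b ∨ ((a ∨ b) → ¬b))), w1
3. ¬(b ∧ (b ∨ ((a ∨ b) → ¬b))), w2
4. ¬b, w2
Accessibility: w0Rw1, w1Rw2
The negation has an open branch (countermodel exists).

Not valid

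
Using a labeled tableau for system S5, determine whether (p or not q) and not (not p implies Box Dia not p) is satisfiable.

1. (p or not q) and not (not p implies Box Dia not p), 0
2. p or not q, 0
3. not (not p implies Box Dia not p), 0
4. not p, 0
5. not Box Dia not p, 0
6. not q, 0
7. not Dia not p, 1
8. p, 0
Accessibility: 0R0, 0R1, 1R0, 1R1
Branch closes: p and not p both at 0.
All branches of the tableau close; one closing branch shown above.

No, unsatisfiable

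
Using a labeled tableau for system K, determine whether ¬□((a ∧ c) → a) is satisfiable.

Unsatisfiable

1. ¬□((a ∧ c) → a), w0
2. ¬((a ∧ c) → a), w1
3. a ∧ c, w1
4. ¬a, w1
5. a, w1
6. c, w1
Accessibility: w0Rw1
Branch closes: a and ¬a both at w1.
All branches of the tableau close; one closing branch shown above.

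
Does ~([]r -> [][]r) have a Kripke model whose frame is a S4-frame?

Unsatisfiable (every branch closes)

1. ~([]r -> [][]r), w0
2. []r, w0   [~->-rule on 1]
3. ~[][]r, w0   [~->-rule on 1]
4. r, w0   [[]-rule on 2 via w0Rw0]
5. ~[]r, w1   [~[]-rule on 3: fresh world w1, w0Rw1]
6. r, w1   [[]-rule on 2 via w0Rw1]
7. ~r, w2   [~[]-rule on 5: fresh world w2, w1Rw2]
8. r, w2   [[]-rule on 2 via w0Rw2]
Accessibility: w0Rw0, w0Rw1, w0Rw2, w1Rw1, w1Rw2, w2Rw2
Branch closes: r and ~r both at w2.
(One branch shown.) All branches close.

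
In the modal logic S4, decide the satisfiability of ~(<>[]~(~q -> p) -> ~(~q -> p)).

Satisfiable (open branch found)

1. ~(<>[]~(~q -> p) -> ~(~q -> p)), 0
2. <>[]~(~q -> p), 0   [~->-rule on 1]
3. ~q -> p, 0   [~->-rule on 1]
4. p, 0   [->-rule on 3 (branches; this branch)]
5. []~(~q -> p), 1   [<>-rule on 2: fresh world 1, 0R1]
6. ~(~q -> p), 1   [[]-rule on 5 via 1R1]
7. ~q, 1   [~->-rule on 6]
8. ~p, 1   [~->-rule on 6]
Accessibility: 0R0, 0R1, 1R1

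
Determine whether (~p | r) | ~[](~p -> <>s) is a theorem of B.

Tableau for the negation ~((~p | r) | ~[](~p -> <>s)):
1. ~((~p | r) | ~[](~p -> <>s)), 0
2. ~(~p | r), 0
3. [](~p -> <>s), 0
4. p, 0
5. ~r, 0
6. ~p -> <>s, 0
7. <>s, 0
8. s, 1
9. ~p -> <>s, 1
10. <>s, 1
11. s, 2
Accessibility: 0R0, 0R1, 1R0, 1R1, 1R2, 2R1, 2R2
The negation has an open branch (countermodel exists).

No, not valid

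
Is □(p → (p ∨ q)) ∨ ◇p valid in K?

Yes, valid

Tableau for the negation ¬(□(p → (p ∨ q)) ∨ ◇p):
1. ¬(□(p → (p ∨ q)) ∨ ◇p), w0
2. ¬□(p → (p ∨ q)), w0
3. ¬◇p, w0
4. ¬(p → (p ∨ q)), w1
5. p, w1
6. ¬(p ∨ q), w1
7. ¬p, w1
8. ¬q, w1
Accessibility: w0Rw1
Branch closes: p and ¬p both at w1.
All branches of the negation close; one closing branch shown above.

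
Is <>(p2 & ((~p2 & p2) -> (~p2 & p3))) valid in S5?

No, not valid

Tableau for the negation ~<>(p2 & ((~p2 & p2) -> (~p2 & p3))):
1. ~<>(p2 & ((~p2 & p2) -> (~p2 & p3))), w0
2. ~(p2 & ((~p2 & p2) -> (~p2 & p3))), w0
3. ~p2, w0
Accessibility: w0Rw0
The negation has an open branch (countermodel exists).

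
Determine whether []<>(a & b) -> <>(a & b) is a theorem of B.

Tableau for the negation ~([]<>(a & b) -> <>(a & b)):
1. ~([]<>(a & b) -> <>(a & b)), w0
2. []<>(a & b), w0   [~->-rule on 1]
3. ~<>(a & b), w0   [~->-rule on 1]
4. <>(a & b), w0   [[]-rule on 2 via w0Rw0]
5. ~(a & b), w0   [~<>-rule on 3 via w0Rw0]
6. ~b, w0   [~&-rule on 5 (branches; this branch)]
7. a & b, w1   [<>-rule on 4: fresh world w1, w0Rw1]
8. a, w1   [&-rule on 7]
9. b, w1   [&-rule on 7]
10. <>(a & b), w1   [[]-rule on 2 via w0Rw1]
11. ~(a & b), w1   [~<>-rule on 3 via w0Rw1]
12. ~b, w1   [~&-rule on 11 (branches; this branch)]
Accessibility: w0Rw0, w0Rw1, w1Rw0, w1Rw1
Branch closes: b and ~b both at w1.
Every branch of the negation's tableau closes; the branch above is one of them.

Valid in B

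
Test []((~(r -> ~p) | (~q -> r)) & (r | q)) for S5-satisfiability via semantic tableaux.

Satisfiable (open branch found)

1. []((~(r -> ~p) | (~q -> r)) & (r | q)), w0
2. (~(r -> ~p) | (~q -> r)) & (r | q), w0
3. ~(r -> ~p) | (~q -> r), w0
4. r | q, w0
5. ~q -> r, w0
6. q, w0
7. r, w0
Accessibility: w0Rw0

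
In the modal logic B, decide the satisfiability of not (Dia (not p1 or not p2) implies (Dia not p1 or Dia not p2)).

Unsatisfiable

1. not (Dia (not p1 or not p2) implies (Dia not p1 or Dia not p2)), u
2. Dia (not p1 or not p2), u
3. not (Dia not p1 or Dia not p2), u
4. not Dia not p1, u
5. not Dia not p2, u
6. p1, u
7. p2, u
8. not p1 or not p2, v
9. p1, v
10. p2, v
11. not p2, v
Accessibility: uRu, uRv, vRu, vRv
Branch closes: p2 and not p2 both at v.
(One branch shown.) All branches close.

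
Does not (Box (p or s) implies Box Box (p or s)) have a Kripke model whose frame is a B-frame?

1. not (Box (p or s) implies Box Box (p or s)), u
2. Box (p or s), u   [neg-implies-rule on 1]
3. not Box Box (p or s), u   [neg-implies-rule on 1]
4. p or s, u   [Box-rule on 2 via uRu]
5. s, u   [or-rule on 4 (branches; this branch)]
6. not Box (p or s), v   [neg-Box-rule on 3: fresh world v, uRv]
7. p or s, v   [Box-rule on 2 via uRv]
8. s, v   [or-rule on 7 (branches; this branch)]
9. not (p or s), w   [neg-Box-rule on 6: fresh world w, vRw]
10. not p, w   [neg-or-rule on 9]
11. not s, w   [neg-or-rule on 9]
Accessibility: uRu, uRv, vRu, vRv, vRw, wRv, wRw

Satisfiable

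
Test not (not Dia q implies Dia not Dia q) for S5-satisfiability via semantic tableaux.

Unsatisfiable

1. not (not Dia q implies Dia not Dia q), 0
2. not Dia q, 0
3. not Dia not Dia q, 0
4. not q, 0
5. Dia q, 0
6. q, 1
7. not q, 1
Accessibility: 0R0, 0R1, 1R0, 1R1
Branch closes: q and not q both at 1.
Every branch closes; the branch above is one of them.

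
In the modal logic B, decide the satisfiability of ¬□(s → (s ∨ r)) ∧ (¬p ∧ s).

1. ¬□(s → (s ∨ r)) ∧ (¬p ∧ s), u
2. ¬□(s → (s ∨ r)), u   [∧-rule on 1]
3. ¬p ∧ s, u   [∧-rule on 1]
4. ¬p, u   [∧-rule on 3]
5. s, u   [∧-rule on 3]
6. ¬(s → (s ∨ r)), v   [¬□-rule on 2: fresh world v, uRv]
7. s, v   [¬→-rule on 6]
8. ¬(s ∨ r), v   [¬→-rule on 6]
9. ¬s, v   [¬∨-rule on 8]
10. ¬r, v   [¬∨-rule on 8]
Accessibility: uRu, uRv, vRu, vRv
Branch closes: s and ¬s both at v.
(One branch shown.) All branches close.

No, unsatisfiable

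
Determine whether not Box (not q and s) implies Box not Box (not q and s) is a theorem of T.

Tableau for the negation not (not Box (not q and s) implies Box not Box (not q and s)):
1. not (not Box (not q and s) implies Box not Box (not q and s)), 0
2. not Box (not q and s), 0
3. not Box not Box (not q and s), 0
4. not (not q and s), 1
5. not s, 1
6. Box (not q and s), 2
7. not q and s, 2
8. not q, 2
9. s, 2
Accessibility: 0R0, 0R1, 0R2, 1R1, 2R2
The negation has an open branch (countermodel exists).

No, not valid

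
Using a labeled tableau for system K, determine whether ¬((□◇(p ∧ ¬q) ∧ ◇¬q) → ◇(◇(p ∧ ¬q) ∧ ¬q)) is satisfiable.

1. ¬((□◇(p ∧ ¬q) ∧ ◇¬q) → ◇(◇(p ∧ ¬q) ∧ ¬q)), u
2. □◇(p ∧ ¬q) ∧ ◇¬q, u
3. ¬◇(◇(p ∧ ¬q) ∧ ¬q), u
4. □◇(p ∧ ¬q), u
5. ◇¬q, u
6. ¬q, v
7. ¬(◇(p ∧ ¬q) ∧ ¬q), v
8. ◇(p ∧ ¬q), v
9. ¬◇(p ∧ ¬q), v
10. p ∧ ¬q, w
11. p, w
12. ¬q, w
13. ¬(p ∧ ¬q), w
14. q, w
Accessibility: uRv, vRw
Branch closes: q and ¬q both at w.
All branches of the tableau close; one closing branch shown above.

No, unsatisfiable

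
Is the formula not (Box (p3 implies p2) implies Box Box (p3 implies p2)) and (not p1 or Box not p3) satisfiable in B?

Satisfiable (open branch found)

1. not (Box (p3 implies p2) implies Box Box (p3 implies p2)) and (not p1 or Box not p3), w0
2. not (Box (p3 implies p2) implies Box Box (p3 implies p2)), w0   [and-rule on 1]
3. not p1 or Box not p3, w0   [and-rule on 1]
4. Box (p3 implies p2), w0   [neg-implies-rule on 2]
5. not Box Box (p3 implies p2), w0   [neg-implies-rule on 2]
6. p3 implies p2, w0   [Box-rule on 4 via w0Rw0]
7. Box not p3, w0   [or-rule on 3 (branches; this branch)]
8. not p3, w0   [Box-rule on 7 via w0Rw0]
9. p2, w0   [implies-rule on 6 (branches; this branch)]
10. not Box (p3 implies p2), w1   [neg-Box-rule on 5: fresh world w1, w0Rw1]
11. p3 implies p2, w1   [Box-rule on 4 via w0Rw1]
12. not p3, w1   [Box-rule on 7 via w0Rw1]
13. p2, w1   [implies-rule on 11 (branches; this branch)]
14. not (p3 implies p2), w2   [neg-Box-rule on 10: fresh world w2, w1Rw2]
15. p3, w2   [neg-implies-rule on 14]
16. not p2, w2   [neg-implies-rule on 14]
Accessibility: w0Rw0, w0Rw1, w1Rw0, w1Rw1, w1Rw2, w2Rw1, w2Rw2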